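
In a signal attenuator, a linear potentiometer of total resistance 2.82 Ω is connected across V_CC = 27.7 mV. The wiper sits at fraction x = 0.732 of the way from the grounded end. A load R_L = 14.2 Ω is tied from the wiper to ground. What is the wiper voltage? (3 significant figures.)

Lower segment x·R_p = 2.064 Ω; upper segment (1−x)·R_p = 0.7558 Ω.
Lower segment in parallel with the load: 2.064 ‖ 14.2 = 1.802 Ω.
V_out = 27.7 × 1.802/(0.7558 + 1.802) = 19.52 mV.
(Unloaded: V_out = x·V_CC = 20.3 mV.)

V_out ≈ 19.5 mV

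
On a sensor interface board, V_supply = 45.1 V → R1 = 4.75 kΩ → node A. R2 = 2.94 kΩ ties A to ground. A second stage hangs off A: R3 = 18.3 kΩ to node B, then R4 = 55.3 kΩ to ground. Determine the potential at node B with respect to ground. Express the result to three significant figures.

Node A sees R2 in parallel with the series input of stage 2, R3 + R4 = 73.60 kΩ.
R2 ‖ (R3+R4) = 2.827 kΩ.
So V_A = 45.1 × 0.3731 = 16.83 V.
Stage 2 is unloaded, so V_B = V_A · R4/(R3+R4) = 16.83 × 55.3/73.60 = 12.64 V.

V_B ≈ 12.6 V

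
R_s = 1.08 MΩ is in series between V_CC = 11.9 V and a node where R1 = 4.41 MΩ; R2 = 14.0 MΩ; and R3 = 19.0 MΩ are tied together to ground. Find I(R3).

Combine the parallel branches: R_p = (1/4.41 + 1/14.0 + 1/19.0)⁻¹ = 2.850 MΩ.
Node voltage V_A = V_CC · R_p/(R_s + R_p) = 11.9 × 0.7252 = 8.630 V.
I(R3) = V_A / R3 = 8.630/19.0 = 0.4542 µA.
(Check via current divider: I_total = 3.028 µA; share G_k/ΣG = 0.1500 → same result.)

I ≈ 0.454 µA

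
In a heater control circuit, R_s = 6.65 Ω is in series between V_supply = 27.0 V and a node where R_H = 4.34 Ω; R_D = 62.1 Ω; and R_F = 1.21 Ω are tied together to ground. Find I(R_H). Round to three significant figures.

Equivalent of the parallel group: R_p = 0.9320 Ω.
V_A by voltage divider: V_A = 27.0 × 0.9320/(6.65 + 0.9320) = 3.319 V.
I(R_H) = V_A / R_H = 3.319/4.34 = 0.7647 A.
(Equivalently: I_total = 3.561 A, then current-divider fraction G_k/ΣG = 0.2147.)

I ≈ 0.765 A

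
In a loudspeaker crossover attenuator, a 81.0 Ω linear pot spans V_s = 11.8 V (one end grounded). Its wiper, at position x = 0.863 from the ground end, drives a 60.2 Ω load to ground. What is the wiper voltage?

The pot divides into 11.10 Ω above the wiper and 69.90 Ω below.
Lower segment in parallel with the load: 69.90 ‖ 60.2 = 32.34 Ω.
Then V_out = V_s · 32.34/(11.10 + 32.34) = 8.786 V.

V_out ≈ 8.79 V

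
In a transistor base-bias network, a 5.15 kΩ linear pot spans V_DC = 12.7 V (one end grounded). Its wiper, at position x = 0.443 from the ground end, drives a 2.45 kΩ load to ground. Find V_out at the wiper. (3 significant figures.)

V_out ≈ 3.70 V

Lower segment x·R_p = 2.281 kΩ; upper segment (1−x)·R_p = 2.869 kΩ.
R_L loads the lower segment: effective lower R = 1.181 kΩ.
Loaded-divider output: V_out = 12.7 × 0.2917 = 3.705 V.
(Unloaded: V_out = x·V_DC = 5.63 V.)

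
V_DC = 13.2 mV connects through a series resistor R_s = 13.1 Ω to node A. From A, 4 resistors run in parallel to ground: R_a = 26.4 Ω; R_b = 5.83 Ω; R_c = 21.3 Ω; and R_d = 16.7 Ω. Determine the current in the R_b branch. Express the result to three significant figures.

Equivalent of the parallel group: R_p = 3.162 Ω.
V_A = 13.2 × 3.162/16.26 = 2.567 mV.
I(R_b) = V_A / R_b = 2.567/5.83 = 0.4403 mA.
(Equivalently: I_total = 0.8117 mA, then current-divider fraction G_k/ΣG = 0.5424.)

I ≈ 0.440 mA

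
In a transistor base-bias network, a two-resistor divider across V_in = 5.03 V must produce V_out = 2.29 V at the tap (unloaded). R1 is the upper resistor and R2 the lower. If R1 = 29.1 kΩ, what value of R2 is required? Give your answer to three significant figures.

The divider ratio is R2/(R1+R2) = 2.29/5.03 = 0.4553.
Rearranging, R2 = R1·k/(1−k) = 29.1 × 0.8358 = 24.32 kΩ.

R2 ≈ 24.3 kΩ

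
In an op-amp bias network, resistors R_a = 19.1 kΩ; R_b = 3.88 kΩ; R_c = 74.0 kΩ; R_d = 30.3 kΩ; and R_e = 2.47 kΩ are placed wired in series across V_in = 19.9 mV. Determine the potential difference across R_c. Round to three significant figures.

ΣR = 19.1 + 3.88 + 74.0 + 30.3 + 2.47 = 129.8 kΩ.
V = V_in · R/ΣR = 19.9 × 0.5703 = 11.35 mV.

V ≈ 11.3 mV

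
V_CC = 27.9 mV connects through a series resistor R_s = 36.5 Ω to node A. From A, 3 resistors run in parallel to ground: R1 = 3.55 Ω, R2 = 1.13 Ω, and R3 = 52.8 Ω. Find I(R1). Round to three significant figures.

Equivalent of the parallel group: R_p = 0.8435 Ω.
V_A = 27.9 × 0.8435/37.34 = 0.6302 mV.
I(R1) = V_A / R1 = 0.6302/3.55 = 0.1775 mA.
(Equivalently: I_total = 0.7471 mA, then current-divider fraction G_k/ΣG = 0.2376.)

I ≈ 0.178 mA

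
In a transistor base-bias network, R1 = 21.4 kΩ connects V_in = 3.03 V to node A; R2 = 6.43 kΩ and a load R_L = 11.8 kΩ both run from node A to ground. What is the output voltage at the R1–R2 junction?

V_out ≈ 0.493 V

R2 ‖ R_L = (6.43 × 11.8)/(6.43 + 11.8) = 4.162 kΩ.
Then V_out = V_in · R2'/(R1 + R2') = 3.03 × 4.162/25.56 = 0.4933 V.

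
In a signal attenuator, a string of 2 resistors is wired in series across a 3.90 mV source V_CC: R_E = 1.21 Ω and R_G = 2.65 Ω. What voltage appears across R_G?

Series total: ΣR = 1.21 + 2.65 = 3.860 Ω.
By the voltage-divider rule, V = 3.90 × 2.650/3.860 = 2.677 mV.

V ≈ 2.68 mV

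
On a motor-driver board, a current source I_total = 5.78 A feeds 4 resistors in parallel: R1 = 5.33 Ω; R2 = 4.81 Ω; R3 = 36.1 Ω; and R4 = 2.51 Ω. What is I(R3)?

I ≈ 0.195 A

ΣG = 1/5.33 + 1/4.81 + 1/36.1 + 1/2.51 = 0.8216.
R3 takes the fraction G_k/ΣG = 0.02770/0.8216 = 0.03371, so I = 5.78 × 0.03371 = 0.1949 A.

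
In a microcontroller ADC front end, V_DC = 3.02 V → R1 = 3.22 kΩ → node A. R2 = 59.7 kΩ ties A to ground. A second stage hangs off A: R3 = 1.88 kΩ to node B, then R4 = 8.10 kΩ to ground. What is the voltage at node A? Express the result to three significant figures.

The second stage (R3 + R4 = 9.980 kΩ) loads node A in parallel with R2.
R2 ‖ (R3+R4) = 8.551 kΩ.
V_A = 3.02 × 8.551/(3.22 + 8.551) = 2.194 V.

V_A ≈ 2.19 V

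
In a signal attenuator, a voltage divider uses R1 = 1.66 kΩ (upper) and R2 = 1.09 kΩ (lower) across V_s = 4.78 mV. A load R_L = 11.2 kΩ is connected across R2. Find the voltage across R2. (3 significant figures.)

V_out ≈ 1.79 mV

R2 ‖ R_L = (1.09 × 11.2)/(1.09 + 11.2) = 0.9933 kΩ.
Then V_out = V_s · R2'/(R1 + R2') = 4.78 × 0.9933/2.653 = 1.789 mV.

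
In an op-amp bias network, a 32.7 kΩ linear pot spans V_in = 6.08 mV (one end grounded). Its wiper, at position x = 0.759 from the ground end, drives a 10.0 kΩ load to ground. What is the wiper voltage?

V_out ≈ 2.89 mV

Split the track: R_lower = x·R_p = 24.82 kΩ, R_upper = (1−x)·R_p = 7.881 kΩ.
(x·R_p) ‖ R_L = 7.128 kΩ.
Loaded-divider output: V_out = 6.08 × 0.4749 = 2.888 mV.
(Unloaded: V_out = x·V_in = 4.61 mV.)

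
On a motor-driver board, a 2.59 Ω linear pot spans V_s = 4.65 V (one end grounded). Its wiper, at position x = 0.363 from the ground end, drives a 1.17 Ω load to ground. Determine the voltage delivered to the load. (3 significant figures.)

V_out ≈ 1.12 V

The pot divides into 1.650 Ω above the wiper and 0.9402 Ω below.
Lower segment in parallel with the load: 0.9402 ‖ 1.17 = 0.5213 Ω.
Then V_out = V_s · 0.5213/(1.650 + 0.5213) = 1.116 V.
(Unloaded: V_out = x·V_s = 1.69 V.)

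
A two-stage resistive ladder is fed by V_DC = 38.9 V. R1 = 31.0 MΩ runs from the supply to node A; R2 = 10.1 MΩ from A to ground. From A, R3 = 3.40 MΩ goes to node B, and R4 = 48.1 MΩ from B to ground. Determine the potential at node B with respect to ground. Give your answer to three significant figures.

Node A sees R2 in parallel with the series input of stage 2, R3 + R4 = 51.50 MΩ.
Effective lower resistance at A: R2 ‖ 51.50 = 8.444 MΩ.
First divider: V_A = V_DC · 8.444/(31.0 + 8.444) = 8.328 V.
Then the unloaded second divider: V_B = V_A × R4/(R3+R4) = 8.328 × 0.9340 = 7.778 V.

V_B ≈ 7.78 V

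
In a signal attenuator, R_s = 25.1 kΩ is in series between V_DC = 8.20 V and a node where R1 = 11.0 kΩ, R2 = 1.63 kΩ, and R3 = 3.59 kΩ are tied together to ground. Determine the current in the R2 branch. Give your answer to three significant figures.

Equivalent of the parallel group: R_p = 1.017 kΩ.
V_A by voltage divider: V_A = 8.20 × 1.017/(25.1 + 1.017) = 0.3194 V.
Branch current I = V_A/R2 = 0.3194/1.63 = 0.1960 mA.

I ≈ 0.196 mA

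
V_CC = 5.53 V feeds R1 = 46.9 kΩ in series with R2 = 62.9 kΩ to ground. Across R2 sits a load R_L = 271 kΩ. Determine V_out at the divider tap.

First combine the lower leg with the load: R2 ‖ R_L = 51.05 kΩ.
Then V_out = V_CC · R2'/(R1 + R2') = 5.53 × 51.05/97.95 = 2.882 V.

V_out ≈ 2.88 V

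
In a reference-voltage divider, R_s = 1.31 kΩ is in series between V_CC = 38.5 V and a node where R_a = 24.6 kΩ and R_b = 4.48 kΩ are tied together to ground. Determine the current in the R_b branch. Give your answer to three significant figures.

I ≈ 6.39 mA

Combine the parallel branches: R_p = (1/24.6 + 1/4.48)⁻¹ = 3.790 kΩ.
Node voltage V_A = V_CC · R_p/(R_s + R_p) = 38.5 × 0.7431 = 28.61 V.
I(R_b) = V_A / R_b = 28.61/4.48 = 6.386 mA.
(Check via current divider: I_total = 7.549 mA; share G_k/ΣG = 0.8459 → same result.)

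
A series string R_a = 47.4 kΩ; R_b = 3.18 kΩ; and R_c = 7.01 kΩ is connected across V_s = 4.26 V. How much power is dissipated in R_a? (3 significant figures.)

P ≈ 0.259 mW

ΣR = 57.59 kΩ → I = 4.26/57.59 = 0.07397 mA.
P = I²R = 0.005472 × 47.4 = 0.2594 mW.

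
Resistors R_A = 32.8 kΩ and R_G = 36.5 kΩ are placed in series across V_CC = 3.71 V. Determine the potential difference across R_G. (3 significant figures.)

V ≈ 1.95 V

Series total: ΣR = 32.8 + 36.5 = 69.30 kΩ.
Voltage divider: V = V_CC · (36.50 / 69.30) = 3.71 × 0.5267 = 1.954 V.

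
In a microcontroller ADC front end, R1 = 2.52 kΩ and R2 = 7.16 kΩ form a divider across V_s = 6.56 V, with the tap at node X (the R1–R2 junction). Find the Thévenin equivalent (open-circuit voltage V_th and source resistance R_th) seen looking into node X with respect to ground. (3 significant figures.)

Open-circuit (no load on X): V_th = V_s · R2/(R1 + R2) = 6.56 × 7.16/(2.520 + 7.16) = 4.852 V.
Looking into X with the source shorted: R_th = R1·R2/(R1+R2) = 2.520 × 7.16/9.680 = 1.864 kΩ.

V_th ≈ 4.85 V, R_th ≈ 1.86 kΩ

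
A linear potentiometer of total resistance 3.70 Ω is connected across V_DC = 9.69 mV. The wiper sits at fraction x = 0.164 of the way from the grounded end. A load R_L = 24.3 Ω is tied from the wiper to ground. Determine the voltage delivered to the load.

The pot divides into 3.093 Ω above the wiper and 0.6068 Ω below.
(x·R_p) ‖ R_L = 0.5920 Ω.
Then V_out = V_DC · 0.5920/(3.093 + 0.5920) = 1.557 mV.

V_out ≈ 1.56 mV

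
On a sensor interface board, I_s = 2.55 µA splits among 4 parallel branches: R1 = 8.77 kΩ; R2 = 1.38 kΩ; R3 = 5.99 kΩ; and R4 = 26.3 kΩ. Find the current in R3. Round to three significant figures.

ΣG = 1/8.77 + 1/1.38 + 1/5.99 + 1/26.3 = 1.044.
Current divider: I(R3) = I_s · G_k/ΣG = 2.55 × (0.1669/1.044) = 2.55 × 0.1600 = 0.4079 µA.

I ≈ 0.408 µA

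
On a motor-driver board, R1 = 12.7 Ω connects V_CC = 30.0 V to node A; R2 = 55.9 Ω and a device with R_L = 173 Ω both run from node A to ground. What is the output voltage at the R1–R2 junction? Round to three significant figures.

R2 ‖ R_L = (55.9 × 173)/(55.9 + 173) = 42.25 Ω.
Then V_out = V_CC · R2'/(R1 + R2') = 30.0 × 42.25/54.95 = 23.07 V.

V_out ≈ 23.1 V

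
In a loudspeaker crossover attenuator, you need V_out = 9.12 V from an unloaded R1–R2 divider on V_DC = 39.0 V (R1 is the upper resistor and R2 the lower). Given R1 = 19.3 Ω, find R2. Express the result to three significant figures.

V_out/V_DC = R2/(R1+R2) = 0.2338.
Rearranging, R2 = R1·k/(1−k) = 19.3 × 0.3052 = 5.891 Ω.

R2 ≈ 5.89 Ω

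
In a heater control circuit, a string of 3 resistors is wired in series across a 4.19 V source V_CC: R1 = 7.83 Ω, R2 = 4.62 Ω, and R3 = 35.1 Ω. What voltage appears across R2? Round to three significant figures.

V ≈ 0.407 V

Total series resistance ΣR = 7.83 + 4.62 + 35.1 = 47.55 Ω.
By the voltage-divider rule, V = 4.19 × 4.620/47.55 = 0.4071 V.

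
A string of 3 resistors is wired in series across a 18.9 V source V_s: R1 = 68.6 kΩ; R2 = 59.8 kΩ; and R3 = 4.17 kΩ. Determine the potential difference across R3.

Total series resistance ΣR = 68.6 + 59.8 + 4.17 = 132.6 kΩ.
By the voltage-divider rule, V = 18.9 × 4.170/132.6 = 0.5945 V.

V ≈ 0.595 V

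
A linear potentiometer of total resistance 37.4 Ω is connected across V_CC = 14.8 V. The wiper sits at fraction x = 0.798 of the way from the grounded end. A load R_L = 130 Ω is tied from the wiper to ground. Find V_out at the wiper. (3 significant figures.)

V_out ≈ 11.3 V

Split the track: R_lower = x·R_p = 29.85 Ω, R_upper = (1−x)·R_p = 7.555 Ω.
R_L loads the lower segment: effective lower R = 24.27 Ω.
V_out = 14.8 × 24.27/(7.555 + 24.27) = 11.29 V.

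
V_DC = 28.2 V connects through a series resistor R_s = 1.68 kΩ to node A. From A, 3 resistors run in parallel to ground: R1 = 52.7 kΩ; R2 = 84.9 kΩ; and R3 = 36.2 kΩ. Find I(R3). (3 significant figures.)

Equivalent of the parallel group: R_p = 17.13 kΩ.
V_A by voltage divider: V_A = 28.2 × 17.13/(1.68 + 17.13) = 25.68 V.
Branch current I = V_A/R3 = 25.68/36.2 = 0.7094 mA.
(Check via current divider: I_total = 1.499 mA; share G_k/ΣG = 0.4732 → same result.)

I ≈ 0.709 mA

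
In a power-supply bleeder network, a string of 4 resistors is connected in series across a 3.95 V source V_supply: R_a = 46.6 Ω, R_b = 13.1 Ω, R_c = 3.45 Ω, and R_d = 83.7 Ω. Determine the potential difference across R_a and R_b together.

Series total: ΣR = 46.6 + 13.1 + 3.45 + 83.7 = 146.8 Ω.
R_{R_a..R_b} = 46.6 + 13.1 = 59.70 Ω.
By the voltage-divider rule, V = 3.95 × 59.70/146.8 = 1.606 V.

V ≈ 1.61 V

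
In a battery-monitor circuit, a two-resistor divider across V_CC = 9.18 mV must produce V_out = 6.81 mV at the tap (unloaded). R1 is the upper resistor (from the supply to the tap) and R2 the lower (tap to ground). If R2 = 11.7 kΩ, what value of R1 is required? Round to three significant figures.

R1 ≈ 4.07 kΩ

The divider ratio is R2/(R1+R2) = 6.81/9.18 = 0.7418.
R1 = R2·(1/k − 1) = 11.7 × 0.3480 = 4.072 kΩ.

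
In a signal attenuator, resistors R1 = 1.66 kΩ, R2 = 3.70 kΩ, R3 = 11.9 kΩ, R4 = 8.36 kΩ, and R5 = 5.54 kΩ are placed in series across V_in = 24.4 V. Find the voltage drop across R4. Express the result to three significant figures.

V ≈ 6.55 V

ΣR = 1.66 + 3.70 + 11.9 + 8.36 + 5.54 = 31.16 kΩ.
V = V_in · R/ΣR = 24.4 × 0.2683 = 6.546 V.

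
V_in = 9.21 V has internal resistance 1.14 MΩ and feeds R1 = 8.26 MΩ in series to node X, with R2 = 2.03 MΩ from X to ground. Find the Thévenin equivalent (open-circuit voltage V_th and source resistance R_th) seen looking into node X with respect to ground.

R1' = 1.14 + 8.26 = 9.400 MΩ (source resistance + R1).
With X open, the divider is unloaded: V_th = 9.21 × 2.03/11.43 = 1.636 V.
Zeroing V_in shorts the top of R1' to ground, so R_th = R1' ‖ R2 = 1.669 MΩ.

V_th ≈ 1.64 V, R_th ≈ 1.67 MΩ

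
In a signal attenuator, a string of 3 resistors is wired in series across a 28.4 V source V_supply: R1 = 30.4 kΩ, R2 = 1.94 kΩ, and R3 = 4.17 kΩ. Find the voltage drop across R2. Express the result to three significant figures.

ΣR = 30.4 + 1.94 + 4.17 = 36.51 kΩ.
V = V_supply · R/ΣR = 28.4 × 0.05314 = 1.509 V.

V ≈ 1.51 V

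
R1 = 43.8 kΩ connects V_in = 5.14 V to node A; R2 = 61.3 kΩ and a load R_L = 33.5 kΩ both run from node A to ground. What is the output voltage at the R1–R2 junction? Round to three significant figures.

The load sits in parallel with R2, giving an effective lower resistance R2' = R2·R_L/(R2+R_L) = 21.66 kΩ.
Then V_out = V_in · R2'/(R1 + R2') = 5.14 × 21.66/65.46 = 1.701 V.
(Unloaded it would be 3.00 V; the load pulls it down.)

V_out ≈ 1.70 V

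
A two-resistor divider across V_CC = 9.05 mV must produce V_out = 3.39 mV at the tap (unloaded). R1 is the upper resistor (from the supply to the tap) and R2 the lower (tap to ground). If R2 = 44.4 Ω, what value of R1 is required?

V_out/V_CC = R2/(R1+R2) = 0.3746.
Rearranging, R1 = R2·(1−k)/k = 44.4 × 1.670 = 74.13 Ω.

R1 ≈ 74.1 Ω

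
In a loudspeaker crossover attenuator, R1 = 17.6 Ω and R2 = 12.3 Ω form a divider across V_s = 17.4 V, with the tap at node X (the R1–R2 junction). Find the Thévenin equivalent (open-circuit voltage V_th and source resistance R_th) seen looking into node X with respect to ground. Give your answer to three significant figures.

V_th ≈ 7.16 V, R_th ≈ 7.24 Ω

V_th is the unloaded tap voltage: V_s · R2/(R1+R2) = 17.4 × 0.4114 = 7.158 V.
Looking into X with the source shorted: R_th = R1·R2/(R1+R2) = 17.60 × 12.3/29.90 = 7.240 Ω.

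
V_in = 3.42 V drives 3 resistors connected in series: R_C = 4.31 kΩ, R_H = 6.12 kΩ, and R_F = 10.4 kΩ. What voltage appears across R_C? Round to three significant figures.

V ≈ 0.708 V

Total series resistance ΣR = 4.31 + 6.12 + 10.4 = 20.83 kΩ.
By the voltage-divider rule, V = 3.42 × 4.310/20.83 = 0.7076 V.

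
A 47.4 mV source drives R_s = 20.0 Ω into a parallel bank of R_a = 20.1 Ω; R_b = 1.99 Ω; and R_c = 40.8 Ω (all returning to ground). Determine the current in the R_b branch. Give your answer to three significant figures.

Parallel bank: R_p = 1/(1/20.1 + 1/1.99 + 1/40.8) = 1.734 Ω.
V_A by voltage divider: V_A = 47.4 × 1.734/(20.0 + 1.734) = 3.781 mV.
I(R_b) = V_A / R_b = 3.781/1.99 = 1.900 mA.

I ≈ 1.90 mA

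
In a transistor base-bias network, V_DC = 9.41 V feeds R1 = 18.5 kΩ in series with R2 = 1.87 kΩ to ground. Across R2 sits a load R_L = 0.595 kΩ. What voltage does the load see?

V_out ≈ 0.224 V

R2 ‖ R_L = (1.87 × 0.595)/(1.87 + 0.595) = 0.4514 kΩ.
Voltage divider with the loaded lower leg: V_out = 9.41 × 0.4514/(18.5 + 0.4514) = 9.41 × 0.02382 = 0.2241 V.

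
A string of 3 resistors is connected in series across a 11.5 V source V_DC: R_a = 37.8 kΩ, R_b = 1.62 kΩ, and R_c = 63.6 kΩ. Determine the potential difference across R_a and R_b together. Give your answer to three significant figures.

V ≈ 4.40 V

Series total: ΣR = 37.8 + 1.62 + 63.6 = 103.0 kΩ.
R_{R_a..R_b} = 37.8 + 1.62 = 39.42 kΩ.
Voltage divider: V = V_DC · (39.42 / 103.0) = 11.5 × 0.3826 = 4.400 V.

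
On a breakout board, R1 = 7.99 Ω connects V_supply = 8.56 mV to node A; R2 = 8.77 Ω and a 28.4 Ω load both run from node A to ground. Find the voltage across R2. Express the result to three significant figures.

R2 ‖ R_L = (8.77 × 28.4)/(8.77 + 28.4) = 6.701 Ω.
Now apply the divider: V_out = 8.56 × 0.4561 = 3.904 mV.

V_out ≈ 3.90 mV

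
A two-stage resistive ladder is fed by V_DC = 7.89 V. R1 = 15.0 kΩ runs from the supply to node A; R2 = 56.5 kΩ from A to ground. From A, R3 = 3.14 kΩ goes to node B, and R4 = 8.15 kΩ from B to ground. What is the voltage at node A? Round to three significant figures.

Looking into the second stage from A: R3 + R4 = 11.29 kΩ appears in parallel with R2.
Effective lower resistance at A: R2 ‖ 11.29 = 9.410 kΩ.
So V_A = 7.89 × 0.3855 = 3.042 V.

V_A ≈ 3.04 V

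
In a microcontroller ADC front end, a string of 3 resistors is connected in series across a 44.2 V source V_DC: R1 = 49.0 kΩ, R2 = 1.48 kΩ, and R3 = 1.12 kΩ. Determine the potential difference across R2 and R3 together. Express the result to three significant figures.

V ≈ 2.23 V

Total series resistance ΣR = 49.0 + 1.48 + 1.12 = 51.60 kΩ.
R_{R2..R3} = 1.48 + 1.12 = 2.600 kΩ.
Voltage divider: V = V_DC · (2.600 / 51.60) = 44.2 × 0.05039 = 2.227 V.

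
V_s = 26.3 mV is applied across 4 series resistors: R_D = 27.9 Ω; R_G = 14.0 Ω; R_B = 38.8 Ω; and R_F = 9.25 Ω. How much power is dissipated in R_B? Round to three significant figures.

ΣR = 89.95 Ω → I = 26.3/89.95 = 0.2924 mA.
V(R_B) = I·R = 11.34 mV; P = V·I = 11.34 × 0.2924 = 3.317 µW.

P ≈ 3.32 µW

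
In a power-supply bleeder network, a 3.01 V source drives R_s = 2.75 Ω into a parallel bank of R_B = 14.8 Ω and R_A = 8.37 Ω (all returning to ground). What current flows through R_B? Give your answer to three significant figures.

Combine the parallel branches: R_p = (1/14.8 + 1/8.37)⁻¹ = 5.346 Ω.
V_A = 3.01 × 5.346/8.096 = 1.988 V.
I(R_B) = V_A / R_B = 1.988/14.8 = 0.1343 A.
(Check via current divider: I_total = 0.3718 A; share G_k/ΣG = 0.3612 → same result.)

I ≈ 0.134 A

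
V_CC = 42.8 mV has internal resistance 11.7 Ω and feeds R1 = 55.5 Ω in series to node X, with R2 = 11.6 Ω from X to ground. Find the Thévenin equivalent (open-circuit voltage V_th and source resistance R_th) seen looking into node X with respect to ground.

V_th ≈ 6.30 mV, R_th ≈ 9.89 Ω

R1' = 11.7 + 55.5 = 67.20 Ω (source resistance + R1).
With X open, the divider is unloaded: V_th = 42.8 × 11.6/78.80 = 6.301 mV.
Zeroing V_CC shorts the top of R1' to ground, so R_th = R1' ‖ R2 = 9.892 Ω.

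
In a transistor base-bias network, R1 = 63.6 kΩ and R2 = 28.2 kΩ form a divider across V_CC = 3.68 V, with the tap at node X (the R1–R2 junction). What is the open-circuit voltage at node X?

V_th is the unloaded tap voltage: V_CC · R2/(R1+R2) = 3.68 × 0.3072 = 1.130 V.

V_th ≈ 1.13 V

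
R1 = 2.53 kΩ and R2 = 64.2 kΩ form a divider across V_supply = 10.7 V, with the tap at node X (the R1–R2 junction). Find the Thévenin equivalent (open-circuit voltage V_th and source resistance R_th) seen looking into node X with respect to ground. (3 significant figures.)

V_th ≈ 10.3 V, R_th ≈ 2.43 kΩ

Open-circuit (no load on X): V_th = V_supply · R2/(R1 + R2) = 10.7 × 64.2/(2.530 + 64.2) = 10.29 V.
Looking into X with the source shorted: R_th = R1·R2/(R1+R2) = 2.530 × 64.2/66.73 = 2.434 kΩ.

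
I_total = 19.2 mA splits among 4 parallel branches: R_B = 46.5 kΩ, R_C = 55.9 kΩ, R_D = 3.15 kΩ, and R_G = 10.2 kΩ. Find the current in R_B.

I ≈ 0.908 mA

ΣG = 1/46.5 + 1/55.9 + 1/3.15 + 1/10.2 = 0.4549.
R_B takes the fraction G_k/ΣG = 0.02151/0.4549 = 0.04728, so I = 19.2 × 0.04728 = 0.9077 mA.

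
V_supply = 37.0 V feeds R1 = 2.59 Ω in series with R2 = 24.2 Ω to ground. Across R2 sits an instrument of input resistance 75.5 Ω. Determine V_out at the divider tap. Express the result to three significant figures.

First combine the lower leg with the load: R2 ‖ R_L = 18.33 Ω.
Then V_out = V_supply · R2'/(R1 + R2') = 37.0 × 18.33/20.92 = 32.42 V.

V_out ≈ 32.4 V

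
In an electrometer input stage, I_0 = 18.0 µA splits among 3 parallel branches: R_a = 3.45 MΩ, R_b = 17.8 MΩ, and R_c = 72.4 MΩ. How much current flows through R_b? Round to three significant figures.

I ≈ 2.81 µA

ΣG = 1/3.45 + 1/17.8 + 1/72.4 = 0.3598.
Current divider: I(R_b) = I_0 · G_k/ΣG = 18.0 × (0.05618/0.3598) = 18.0 × 0.1561 = 2.810 µA.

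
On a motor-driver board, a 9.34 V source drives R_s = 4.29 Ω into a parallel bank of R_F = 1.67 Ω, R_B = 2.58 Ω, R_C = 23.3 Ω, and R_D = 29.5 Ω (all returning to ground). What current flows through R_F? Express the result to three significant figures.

I ≈ 1.01 A

Equivalent of the parallel group: R_p = 0.9405 Ω.
Node voltage V_A = V_supply · R_p/(R_s + R_p) = 9.34 × 0.1798 = 1.679 V.
I(R_F) = V_A / R_F = 1.679/1.67 = 1.006 A.
(Equivalently: I_total = 1.786 A, then current-divider fraction G_k/ΣG = 0.5632.)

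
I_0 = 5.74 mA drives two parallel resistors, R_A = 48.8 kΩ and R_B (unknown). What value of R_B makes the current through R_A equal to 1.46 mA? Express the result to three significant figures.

Two-branch current divider: I_A = I_0 · R_B/(R_A + R_B).
With f = 0.2544, R_B = R_A · f/(1−f) = 48.8 × 0.3411 = 16.65 kΩ.

R_B ≈ 16.6 kΩ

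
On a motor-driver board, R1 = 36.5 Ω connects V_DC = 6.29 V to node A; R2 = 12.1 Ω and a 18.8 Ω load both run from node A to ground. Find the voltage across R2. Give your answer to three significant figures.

V_out ≈ 1.06 V

First combine the lower leg with the load: R2 ‖ R_L = 7.362 Ω.
Now apply the divider: V_out = 6.29 × 0.1678 = 1.056 V.
(Unloaded it would be 1.57 V; the load pulls it down.)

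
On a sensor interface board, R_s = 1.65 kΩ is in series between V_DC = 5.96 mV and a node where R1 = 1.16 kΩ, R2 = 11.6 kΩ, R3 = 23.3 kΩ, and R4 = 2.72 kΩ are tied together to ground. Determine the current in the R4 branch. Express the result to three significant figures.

Combine the parallel branches: R_p = (1/1.16 + 1/11.6 + 1/23.3 + 1/2.72)⁻¹ = 0.7359 kΩ.
V_A by voltage divider: V_A = 5.96 × 0.7359/(1.65 + 0.7359) = 1.838 mV.
Branch current I = V_A/R4 = 1.838/2.72 = 0.6759 µA.

I ≈ 0.676 µA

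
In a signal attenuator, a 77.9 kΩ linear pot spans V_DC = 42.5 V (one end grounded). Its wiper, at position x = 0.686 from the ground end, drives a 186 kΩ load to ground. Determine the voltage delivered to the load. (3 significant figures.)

Lower segment x·R_p = 53.44 kΩ; upper segment (1−x)·R_p = 24.46 kΩ.
(x·R_p) ‖ R_L = 41.51 kΩ.
Then V_out = V_DC · 41.51/(24.46 + 41.51) = 26.74 V.
(Unloaded: V_out = x·V_DC = 29.2 V.)

V_out ≈ 26.7 V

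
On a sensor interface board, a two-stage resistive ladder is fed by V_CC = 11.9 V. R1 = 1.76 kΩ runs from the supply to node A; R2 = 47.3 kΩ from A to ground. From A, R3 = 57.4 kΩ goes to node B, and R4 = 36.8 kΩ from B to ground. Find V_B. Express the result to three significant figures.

The second stage (R3 + R4 = 94.20 kΩ) loads node A in parallel with R2.
R2 ‖ (R3+R4) = 31.49 kΩ.
V_A = 11.9 × 31.49/(1.76 + 31.49) = 11.27 V.
Then the unloaded second divider: V_B = V_A × R4/(R3+R4) = 11.27 × 0.3907 = 4.403 V.

V_B ≈ 4.40 V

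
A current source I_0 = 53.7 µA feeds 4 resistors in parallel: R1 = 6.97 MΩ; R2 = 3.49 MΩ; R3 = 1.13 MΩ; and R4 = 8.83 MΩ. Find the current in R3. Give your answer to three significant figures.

I ≈ 33.3 µA

ΣG = 1/6.97 + 1/3.49 + 1/1.13 + 1/8.83 = 1.428.
By the current-divider rule, I = I_0 · G_k/ΣG = 53.7 × 0.6196 = 33.27 µA.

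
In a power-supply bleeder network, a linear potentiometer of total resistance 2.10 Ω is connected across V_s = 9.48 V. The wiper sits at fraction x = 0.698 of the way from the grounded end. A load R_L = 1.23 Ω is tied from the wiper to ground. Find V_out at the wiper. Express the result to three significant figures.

Lower segment x·R_p = 1.466 Ω; upper segment (1−x)·R_p = 0.6342 Ω.
(x·R_p) ‖ R_L = 0.6688 Ω.
Then V_out = V_s · 0.6688/(0.6342 + 0.6688) = 4.866 V.

V_out ≈ 4.87 V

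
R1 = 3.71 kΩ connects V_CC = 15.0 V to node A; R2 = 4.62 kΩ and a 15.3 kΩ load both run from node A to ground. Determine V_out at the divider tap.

The load sits in parallel with R2, giving an effective lower resistance R2' = R2·R_L/(R2+R_L) = 3.548 kΩ.
Then V_out = V_CC · R2'/(R1 + R2') = 15.0 × 3.548/7.258 = 7.333 V.

V_out ≈ 7.33 V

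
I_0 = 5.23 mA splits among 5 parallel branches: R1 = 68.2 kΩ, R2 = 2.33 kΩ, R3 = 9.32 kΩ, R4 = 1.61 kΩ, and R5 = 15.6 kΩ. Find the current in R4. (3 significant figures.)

Conductances: ΣG = 1/68.2 + 1/2.33 + 1/9.32 + 1/1.61 + 1/15.6 = 1.236 (1/kΩ).
R4 takes the fraction G_k/ΣG = 0.6211/1.236 = 0.5024, so I = 5.23 × 0.5024 = 2.627 mA.

I ≈ 2.63 mA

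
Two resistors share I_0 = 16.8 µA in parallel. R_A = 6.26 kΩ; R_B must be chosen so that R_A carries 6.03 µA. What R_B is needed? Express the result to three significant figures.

R_B ≈ 3.50 kΩ

In a two-way split, I_A/I_0 = R_B/(R_A + R_B).
With f = 0.3589, R_B = R_A · f/(1−f) = 6.26 × 0.5599 = 3.505 kΩ.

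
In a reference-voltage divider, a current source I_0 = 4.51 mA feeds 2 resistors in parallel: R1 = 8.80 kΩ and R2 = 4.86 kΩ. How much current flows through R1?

With just two branches, the current splits inversely with resistance.
I(R1) = 4.51 × 4.86/(8.80 + 4.86) = 4.51 × 0.3558 = 1.605 mA.

I ≈ 1.60 mA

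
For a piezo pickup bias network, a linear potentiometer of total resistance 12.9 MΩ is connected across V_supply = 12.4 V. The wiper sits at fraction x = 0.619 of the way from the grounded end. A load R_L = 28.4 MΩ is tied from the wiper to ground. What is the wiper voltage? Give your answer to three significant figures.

V_out ≈ 6.93 V

The pot divides into 4.915 MΩ above the wiper and 7.985 MΩ below.
Lower segment in parallel with the load: 7.985 ‖ 28.4 = 6.233 MΩ.
V_out = 12.4 × 6.233/(4.915 + 6.233) = 6.933 V.
(Unloaded: V_out = x·V_supply = 7.68 V.)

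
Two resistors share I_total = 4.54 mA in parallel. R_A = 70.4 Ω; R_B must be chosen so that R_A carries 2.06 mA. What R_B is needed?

R_B ≈ 58.5 Ω

The fraction through R_A equals R_B/(R_A+R_B).
With f = 0.4537, R_B = R_A · f/(1−f) = 70.4 × 0.8306 = 58.48 Ω.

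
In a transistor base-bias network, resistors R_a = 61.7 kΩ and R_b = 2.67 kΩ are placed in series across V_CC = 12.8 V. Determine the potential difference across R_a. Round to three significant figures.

Series total: ΣR = 61.7 + 2.67 = 64.37 kΩ.
V = V_CC · R/ΣR = 12.8 × 0.9585 = 12.27 V.

V ≈ 12.3 V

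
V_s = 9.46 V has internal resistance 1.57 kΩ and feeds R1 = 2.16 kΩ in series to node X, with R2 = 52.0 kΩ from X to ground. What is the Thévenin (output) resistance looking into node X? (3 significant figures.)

R_th ≈ 3.48 kΩ

R1' = 1.57 + 2.16 = 3.730 kΩ (source resistance + R1).
Looking into X with the source shorted: R_th = R1'·R2/(R1'+R2) = 3.730 × 52.0/55.73 = 3.480 kΩ.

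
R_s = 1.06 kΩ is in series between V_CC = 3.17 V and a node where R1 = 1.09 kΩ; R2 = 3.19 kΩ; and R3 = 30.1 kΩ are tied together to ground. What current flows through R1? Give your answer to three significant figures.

I ≈ 1.24 mA

Combine the parallel branches: R_p = (1/1.09 + 1/3.19 + 1/30.1)⁻¹ = 0.7911 kΩ.
V_A by voltage divider: V_A = 3.17 × 0.7911/(1.06 + 0.7911) = 1.355 V.
Branch current I = V_A/R1 = 1.355/1.09 = 1.243 mA.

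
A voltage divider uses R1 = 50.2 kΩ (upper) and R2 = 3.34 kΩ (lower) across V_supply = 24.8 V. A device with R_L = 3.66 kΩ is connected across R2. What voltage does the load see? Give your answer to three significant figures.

The load sits in parallel with R2, giving an effective lower resistance R2' = R2·R_L/(R2+R_L) = 1.746 kΩ.
Voltage divider with the loaded lower leg: V_out = 24.8 × 1.746/(50.2 + 1.746) = 24.8 × 0.03362 = 0.8337 V.

V_out ≈ 0.834 V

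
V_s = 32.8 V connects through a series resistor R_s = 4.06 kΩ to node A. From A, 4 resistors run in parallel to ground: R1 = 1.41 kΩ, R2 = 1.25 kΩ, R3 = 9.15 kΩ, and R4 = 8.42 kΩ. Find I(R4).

I ≈ 0.484 mA

Equivalent of the parallel group: R_p = 0.5756 kΩ.
Node voltage V_A = V_s · R_p/(R_s + R_p) = 32.8 × 0.1242 = 4.073 V.
Branch current I = V_A/R4 = 4.073/8.42 = 0.4837 mA.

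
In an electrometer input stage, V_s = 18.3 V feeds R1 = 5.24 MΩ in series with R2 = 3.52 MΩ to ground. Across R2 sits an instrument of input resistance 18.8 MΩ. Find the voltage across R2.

V_out ≈ 6.61 V

The load sits in parallel with R2, giving an effective lower resistance R2' = R2·R_L/(R2+R_L) = 2.965 MΩ.
Now apply the divider: V_out = 18.3 × 0.3614 = 6.613 V.
(Unloaded it would be 7.35 V; the load pulls it down.)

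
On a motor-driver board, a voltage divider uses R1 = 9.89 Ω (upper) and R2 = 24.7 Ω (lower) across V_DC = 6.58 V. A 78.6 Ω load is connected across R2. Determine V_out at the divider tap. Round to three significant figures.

R2 ‖ R_L = (24.7 × 78.6)/(24.7 + 78.6) = 18.79 Ω.
Now apply the divider: V_out = 6.58 × 0.6552 = 4.311 V.

V_out ≈ 4.31 V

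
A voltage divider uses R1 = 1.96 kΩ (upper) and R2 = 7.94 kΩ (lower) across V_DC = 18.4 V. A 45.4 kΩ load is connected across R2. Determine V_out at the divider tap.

The load sits in parallel with R2, giving an effective lower resistance R2' = R2·R_L/(R2+R_L) = 6.758 kΩ.
Now apply the divider: V_out = 18.4 × 0.7752 = 14.26 V.

V_out ≈ 14.3 V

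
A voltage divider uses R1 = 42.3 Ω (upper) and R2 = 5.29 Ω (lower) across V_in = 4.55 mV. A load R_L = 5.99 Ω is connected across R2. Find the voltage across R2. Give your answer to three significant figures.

V_out ≈ 0.283 mV

The load sits in parallel with R2, giving an effective lower resistance R2' = R2·R_L/(R2+R_L) = 2.809 Ω.
Then V_out = V_in · R2'/(R1 + R2') = 4.55 × 2.809/45.11 = 0.2833 mV.
(Unloaded it would be 0.506 mV; the load pulls it down.)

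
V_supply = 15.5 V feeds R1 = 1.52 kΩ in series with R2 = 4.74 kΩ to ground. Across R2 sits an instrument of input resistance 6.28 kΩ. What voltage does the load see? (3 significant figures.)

V_out ≈ 9.92 V

First combine the lower leg with the load: R2 ‖ R_L = 2.701 kΩ.
Now apply the divider: V_out = 15.5 × 0.6399 = 9.919 V.
(Unloaded it would be 11.7 V; the load pulls it down.)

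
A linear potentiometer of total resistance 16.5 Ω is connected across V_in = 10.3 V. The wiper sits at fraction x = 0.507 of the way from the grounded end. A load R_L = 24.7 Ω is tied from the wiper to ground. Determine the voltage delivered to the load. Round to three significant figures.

Split the track: R_lower = x·R_p = 8.366 Ω, R_upper = (1−x)·R_p = 8.134 Ω.
(x·R_p) ‖ R_L = 6.249 Ω.
Loaded-divider output: V_out = 10.3 × 0.4345 = 4.475 V.

V_out ≈ 4.47 V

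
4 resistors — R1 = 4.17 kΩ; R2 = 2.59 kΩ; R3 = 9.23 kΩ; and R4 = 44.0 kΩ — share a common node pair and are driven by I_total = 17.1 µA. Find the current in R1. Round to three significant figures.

I ≈ 5.42 µA

Conductances: ΣG = 1/4.17 + 1/2.59 + 1/9.23 + 1/44.0 = 0.7570 (1/kΩ).
By the current-divider rule, I = I_total · G_k/ΣG = 17.1 × 0.3168 = 5.417 µA.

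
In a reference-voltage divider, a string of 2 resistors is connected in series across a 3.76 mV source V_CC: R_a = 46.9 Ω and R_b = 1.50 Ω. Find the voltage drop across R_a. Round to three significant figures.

V ≈ 3.64 mV

Total series resistance ΣR = 46.9 + 1.50 = 48.40 Ω.
V = V_CC · R/ΣR = 3.76 × 0.9690 = 3.643 mV.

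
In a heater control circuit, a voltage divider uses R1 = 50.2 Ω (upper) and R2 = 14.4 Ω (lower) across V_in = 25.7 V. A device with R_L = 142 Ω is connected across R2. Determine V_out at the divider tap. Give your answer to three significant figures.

V_out ≈ 5.31 V

R2 ‖ R_L = (14.4 × 142)/(14.4 + 142) = 13.07 Ω.
Now apply the divider: V_out = 25.7 × 0.2066 = 5.310 V.
(Unloaded it would be 5.73 V; the load pulls it down.)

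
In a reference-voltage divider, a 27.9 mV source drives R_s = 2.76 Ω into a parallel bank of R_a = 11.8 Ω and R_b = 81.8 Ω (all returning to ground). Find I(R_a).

I ≈ 1.87 mA

Equivalent of the parallel group: R_p = 10.31 Ω.
V_A by voltage divider: V_A = 27.9 × 10.31/(2.76 + 10.31) = 22.01 mV.
Branch current I = V_A/R_a = 22.01/11.8 = 1.865 mA.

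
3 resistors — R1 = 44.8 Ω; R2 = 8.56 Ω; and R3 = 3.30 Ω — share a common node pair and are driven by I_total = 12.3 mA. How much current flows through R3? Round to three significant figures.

I ≈ 8.43 mA

ΣG = 1/44.8 + 1/8.56 + 1/3.30 = 0.4422.
R3 takes the fraction G_k/ΣG = 0.3030/0.4422 = 0.6853, so I = 12.3 × 0.6853 = 8.429 mA.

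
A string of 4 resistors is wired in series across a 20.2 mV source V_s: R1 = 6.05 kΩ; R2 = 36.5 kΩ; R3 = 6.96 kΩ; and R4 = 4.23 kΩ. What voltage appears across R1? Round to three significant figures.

Total series resistance ΣR = 6.05 + 36.5 + 6.96 + 4.23 = 53.74 kΩ.
Voltage divider: V = V_s · (6.050 / 53.74) = 20.2 × 0.1126 = 2.274 mV.

V ≈ 2.27 mV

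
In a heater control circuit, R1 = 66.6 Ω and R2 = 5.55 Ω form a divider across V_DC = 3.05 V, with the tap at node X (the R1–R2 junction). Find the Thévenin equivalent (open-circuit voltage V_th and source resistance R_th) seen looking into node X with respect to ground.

V_th ≈ 0.235 V, R_th ≈ 5.12 Ω

With X open, the divider is unloaded: V_th = 3.05 × 5.55/72.15 = 0.2346 V.
Zeroing V_DC shorts the top of R1 to ground, so R_th = R1 ‖ R2 = 5.123 Ω.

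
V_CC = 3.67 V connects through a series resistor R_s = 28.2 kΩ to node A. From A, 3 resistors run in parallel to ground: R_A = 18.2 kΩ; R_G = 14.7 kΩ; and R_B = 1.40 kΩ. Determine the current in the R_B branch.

Combine the parallel branches: R_p = (1/18.2 + 1/14.7 + 1/1.40)⁻¹ = 1.194 kΩ.
V_A = 3.67 × 1.194/29.39 = 0.1491 V.
I(R_B) = V_A / R_B = 0.1491/1.40 = 0.1065 mA.

I ≈ 0.107 mA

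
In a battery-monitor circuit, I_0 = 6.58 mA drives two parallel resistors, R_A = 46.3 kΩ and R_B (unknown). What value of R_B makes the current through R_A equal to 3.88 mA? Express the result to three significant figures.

R_B ≈ 66.5 kΩ

In a two-way split, I_A/I_0 = R_B/(R_A + R_B).
3.88/6.58 = R_B/(R_A + R_B) → R_B = R_A · (0.5897)/(1 − 0.5897) = 46.3 × 1.437 = 66.53 kΩ.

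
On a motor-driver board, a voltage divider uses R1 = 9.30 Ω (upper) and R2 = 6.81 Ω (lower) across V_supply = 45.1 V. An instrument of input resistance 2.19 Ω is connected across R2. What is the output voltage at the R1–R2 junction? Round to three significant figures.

V_out ≈ 6.82 V

First combine the lower leg with the load: R2 ‖ R_L = 1.657 Ω.
Voltage divider with the loaded lower leg: V_out = 45.1 × 1.657/(9.30 + 1.657) = 45.1 × 0.1512 = 6.821 V.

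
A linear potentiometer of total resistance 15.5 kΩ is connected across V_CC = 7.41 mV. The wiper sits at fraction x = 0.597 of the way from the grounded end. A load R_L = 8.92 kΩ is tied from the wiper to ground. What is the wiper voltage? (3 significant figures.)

The pot divides into 6.247 kΩ above the wiper and 9.253 kΩ below.
R_L loads the lower segment: effective lower R = 4.542 kΩ.
Loaded-divider output: V_out = 7.41 × 0.4210 = 3.120 mV.

V_out ≈ 3.12 mV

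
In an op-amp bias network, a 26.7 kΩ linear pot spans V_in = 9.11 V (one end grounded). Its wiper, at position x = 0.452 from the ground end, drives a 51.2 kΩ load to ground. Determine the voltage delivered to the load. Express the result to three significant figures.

Split the track: R_lower = x·R_p = 12.07 kΩ, R_upper = (1−x)·R_p = 14.63 kΩ.
R_L loads the lower segment: effective lower R = 9.766 kΩ.
Loaded-divider output: V_out = 9.11 × 0.4003 = 3.647 V.

V_out ≈ 3.65 V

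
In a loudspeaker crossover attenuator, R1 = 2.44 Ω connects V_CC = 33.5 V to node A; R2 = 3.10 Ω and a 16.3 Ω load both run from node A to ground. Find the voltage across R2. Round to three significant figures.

V_out ≈ 17.3 V

The load sits in parallel with R2, giving an effective lower resistance R2' = R2·R_L/(R2+R_L) = 2.605 Ω.
Now apply the divider: V_out = 33.5 × 0.5163 = 17.30 V.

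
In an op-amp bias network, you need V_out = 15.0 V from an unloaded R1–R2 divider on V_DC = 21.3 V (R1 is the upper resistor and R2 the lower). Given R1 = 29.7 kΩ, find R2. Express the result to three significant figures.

R2 ≈ 70.7 kΩ

The divider ratio is R2/(R1+R2) = 15.0/21.3 = 0.7042.
Rearranging, R2 = R1·k/(1−k) = 29.7 × 2.381 = 70.71 kΩ.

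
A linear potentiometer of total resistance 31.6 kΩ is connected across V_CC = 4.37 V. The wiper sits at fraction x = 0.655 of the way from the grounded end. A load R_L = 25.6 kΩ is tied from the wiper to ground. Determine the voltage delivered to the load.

V_out ≈ 2.24 V

Lower segment x·R_p = 20.70 kΩ; upper segment (1−x)·R_p = 10.90 kΩ.
Lower segment in parallel with the load: 20.70 ‖ 25.6 = 11.44 kΩ.
Then V_out = V_CC · 11.44/(10.90 + 11.44) = 2.238 V.
(Unloaded: V_out = x·V_CC = 2.86 V.)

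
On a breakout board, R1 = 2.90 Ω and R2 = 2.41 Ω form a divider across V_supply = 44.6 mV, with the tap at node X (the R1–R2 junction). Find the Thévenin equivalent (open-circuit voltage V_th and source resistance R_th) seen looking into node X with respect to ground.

V_th ≈ 20.2 mV, R_th ≈ 1.32 Ω

With X open, the divider is unloaded: V_th = 44.6 × 2.41/5.310 = 20.24 mV.
Zeroing V_supply shorts the top of R1 to ground, so R_th = R1 ‖ R2 = 1.316 Ω.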